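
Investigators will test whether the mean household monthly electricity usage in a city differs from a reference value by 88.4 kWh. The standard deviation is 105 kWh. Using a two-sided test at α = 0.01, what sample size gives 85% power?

19

For a one-sample z-test, n = ((z_{α/2} + z_β)·σ/δ)².
z_{α/2} = 2.576 (two-sided α = 0.01); z_β = 1.036 (power 85% → β = 0.15).
n = (3.612 × 105 / 88.4)² = 18.41
Round up: n = 19.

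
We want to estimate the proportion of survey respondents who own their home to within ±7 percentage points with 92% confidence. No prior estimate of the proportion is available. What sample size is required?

For a proportion with margin E = 0.07 at 92% confidence, z = 1.751.
With no prior estimate, use p = 0.5, which maximizes p(1−p) at 0.25.
n = 0.25 × (z/E)² = 0.25 × (1.751/0.07)² = 156.43
Round up: n = 157.

157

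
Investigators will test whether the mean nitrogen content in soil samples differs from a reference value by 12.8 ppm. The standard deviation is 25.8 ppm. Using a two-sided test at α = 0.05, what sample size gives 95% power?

53

For a one-sample z-test, n = ((z_{α/2} + z_β)·σ/δ)².
z_{α/2} = 1.960 (two-sided α = 0.05); z_β = 1.645 (power 95% → β = 0.05).
n = (3.605 × 25.8 / 12.8)² = 52.80
Round up: n = 53.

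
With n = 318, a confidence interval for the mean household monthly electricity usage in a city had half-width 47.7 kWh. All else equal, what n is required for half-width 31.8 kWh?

Margin of error scales as 1/√n, so n₂ = n₁·(E₁/E₂)².
n₂ = 318 × (47.7/31.8)² = 318 × 2.25 = 715.50
Round up: n₂ = 716.

716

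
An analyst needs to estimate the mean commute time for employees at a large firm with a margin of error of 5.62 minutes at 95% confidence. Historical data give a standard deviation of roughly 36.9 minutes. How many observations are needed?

n = 166

For a mean, the margin of error is E = z·σ/√n, so n = (zσ/E)².
At 95% confidence, z = 1.960.
n = (1.960 × 36.9 / 5.62)² = 165.61
Round up: n = 166.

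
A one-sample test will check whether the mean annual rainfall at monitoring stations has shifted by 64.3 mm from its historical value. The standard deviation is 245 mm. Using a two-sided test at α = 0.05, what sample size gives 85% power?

n = 131

For a one-sample z-test, n = ((z_{α/2} + z_β)·σ/δ)².
z_{α/2} = 1.960 (two-sided α = 0.05); z_β = 1.036 (power 85% → β = 0.15).
n = (2.996 × 245 / 64.3)² = 130.31
Round up: n = 131.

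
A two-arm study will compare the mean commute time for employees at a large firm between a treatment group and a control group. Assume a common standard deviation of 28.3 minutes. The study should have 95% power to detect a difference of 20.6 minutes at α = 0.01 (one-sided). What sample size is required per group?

For two equal groups, n per group = 2·((z_α + z_β)·σ/δ)².
z_α = 2.326; z_β = 1.645 (power 95%).
n = 2 × (3.971 × 28.3 / 20.6)² = 2 × 29.76 = 59.52
Round up: n = 60 per group.

60 per group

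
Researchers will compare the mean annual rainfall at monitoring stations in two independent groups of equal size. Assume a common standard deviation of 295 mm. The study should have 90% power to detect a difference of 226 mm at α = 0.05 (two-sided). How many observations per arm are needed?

For two equal groups, n per group = 2·((z_{α/2} + z_β)·σ/δ)².
z_{α/2} = 1.960; z_β = 1.282 (power 90%).
n = 2 × (3.242 × 295 / 226)² = 2 × 17.91 = 35.82
Round up: n = 36 per group.

36 per group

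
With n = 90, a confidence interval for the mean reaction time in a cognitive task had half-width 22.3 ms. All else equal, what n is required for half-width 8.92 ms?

Margin of error scales as 1/√n, so n₂ = n₁·(E₁/E₂)².
n₂ = 90 × (22.3/8.92)² = 90 × 6.25 = 562.50
Round up: n₂ = 563.

n = 563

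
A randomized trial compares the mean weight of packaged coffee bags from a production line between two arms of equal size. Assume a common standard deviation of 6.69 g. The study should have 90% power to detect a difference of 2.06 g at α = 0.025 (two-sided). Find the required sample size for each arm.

For two equal groups, n per group = 2·((z_{α/2} + z_β)·σ/δ)².
z_{α/2} = 2.241; z_β = 1.282 (power 90%).
n = 2 × (3.523 × 6.69 / 2.06)² = 2 × 130.90 = 261.80
Round up: n = 262 per group.

262 per group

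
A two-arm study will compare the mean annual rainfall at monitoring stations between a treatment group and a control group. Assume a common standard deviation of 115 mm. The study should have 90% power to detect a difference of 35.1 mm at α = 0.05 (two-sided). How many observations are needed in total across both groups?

452 total

For two equal groups, n per group = 2·((z_{α/2} + z_β)·σ/δ)².
z_{α/2} = 1.960; z_β = 1.282 (power 90%).
n = 2 × (3.242 × 115 / 35.1)² = 2 × 112.83 = 225.66
Round up: n = 226 per group.
Total across both groups: 2 × 226 = 452.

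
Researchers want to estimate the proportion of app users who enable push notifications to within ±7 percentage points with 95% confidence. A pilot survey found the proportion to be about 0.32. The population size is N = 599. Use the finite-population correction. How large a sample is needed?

133

For a proportion with margin E = 0.07 at 95% confidence, z = 1.960.
n = p̂(1−p̂)(z/E)² = 0.32 × 0.68 × (1.960/0.07)² = 170.60 — call this n₀.
Finite-population correction with N = 599: n = n₀ / (1 + (n₀−1)/N) = 170.60 / 1.283 = 132.97
Round up: n = 133.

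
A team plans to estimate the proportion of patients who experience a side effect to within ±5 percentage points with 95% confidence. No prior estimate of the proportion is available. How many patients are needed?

For a proportion with margin E = 0.05 at 95% confidence, z = 1.960.
With no prior estimate, use p = 0.5, which maximizes p(1−p) at 0.25.
n = 0.25 × (z/E)² = 0.25 × (1.960/0.05)² = 384.16
Round up: n = 385.

385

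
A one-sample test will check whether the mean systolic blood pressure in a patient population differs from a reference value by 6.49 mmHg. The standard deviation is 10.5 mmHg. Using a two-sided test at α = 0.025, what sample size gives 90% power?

33

For a one-sample z-test, n = ((z_{α/2} + z_β)·σ/δ)².
z_{α/2} = 2.241 (two-sided α = 0.025); z_β = 1.282 (power 90% → β = 0.1).
n = (3.523 × 10.5 / 6.49)² = 32.49
Round up: n = 33.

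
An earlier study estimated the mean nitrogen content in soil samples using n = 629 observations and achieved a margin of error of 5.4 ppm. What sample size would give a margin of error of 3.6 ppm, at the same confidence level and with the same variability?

n = 1416

Margin of error scales as 1/√n, so n₂ = n₁·(E₁/E₂)².
n₂ = 629 × (5.4/3.6)² = 629 × 2.25 = 1415.25
Round up: n₂ = 1416.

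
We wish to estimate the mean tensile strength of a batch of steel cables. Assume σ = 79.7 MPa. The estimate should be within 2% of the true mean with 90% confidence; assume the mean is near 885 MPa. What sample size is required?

For a mean, the margin of error is E = z·σ/√n, so n = (zσ/E)².
At 90% confidence, z = 1.645.
E = 2% of 885 = 17.7 MPa.
n = (1.645 × 79.7 / 17.7)² = 54.87
Round up: n = 55.

55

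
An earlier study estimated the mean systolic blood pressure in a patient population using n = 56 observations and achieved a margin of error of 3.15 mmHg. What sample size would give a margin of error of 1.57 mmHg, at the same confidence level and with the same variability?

Margin of error scales as 1/√n, so n₂ = n₁·(E₁/E₂)².
n₂ = 56 × (3.15/1.57)² = 56 × 4.026 = 225.46
Round up: n₂ = 226.

226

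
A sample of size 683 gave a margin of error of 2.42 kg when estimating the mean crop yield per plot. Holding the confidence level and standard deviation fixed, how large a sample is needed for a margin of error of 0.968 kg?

4269

Margin of error scales as 1/√n, so n₂ = n₁·(E₁/E₂)².
n₂ = 683 × (2.42/0.968)² = 683 × 6.25 = 4268.75
Round up: n₂ = 4269.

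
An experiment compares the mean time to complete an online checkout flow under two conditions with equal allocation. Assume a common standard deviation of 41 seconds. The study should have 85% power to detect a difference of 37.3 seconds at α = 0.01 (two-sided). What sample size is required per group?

32 per group

For two equal groups, n per group = 2·((z_{α/2} + z_β)·σ/δ)².
z_{α/2} = 2.576; z_β = 1.036 (power 85%).
n = 2 × (3.612 × 41 / 37.3)² = 2 × 15.76 = 31.52
Round up: n = 32 per group.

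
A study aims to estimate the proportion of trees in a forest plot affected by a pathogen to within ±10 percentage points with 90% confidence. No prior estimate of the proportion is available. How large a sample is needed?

68

For a proportion with margin E = 0.1 at 90% confidence, z = 1.645.
With no prior estimate, use p = 0.5, which maximizes p(1−p) at 0.25.
n = 0.25 × (z/E)² = 0.25 × (1.645/0.1)² = 67.65
Round up: n = 68.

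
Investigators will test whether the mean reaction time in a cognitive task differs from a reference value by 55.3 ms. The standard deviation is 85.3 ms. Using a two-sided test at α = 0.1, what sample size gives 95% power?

For a one-sample z-test, n = ((z_{α/2} + z_β)·σ/δ)².
z_{α/2} = 1.645 (two-sided α = 0.1); z_β = 1.645 (power 95% → β = 0.05).
n = (3.290 × 85.3 / 55.3)² = 25.75
Round up: n = 26.

26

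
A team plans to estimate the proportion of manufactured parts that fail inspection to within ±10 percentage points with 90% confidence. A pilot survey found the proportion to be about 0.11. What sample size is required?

27

For a proportion with margin E = 0.1 at 90% confidence, z = 1.645.
n = p̂(1−p̂)(z/E)² = 0.11 × 0.89 × (1.645/0.1)² = 26.49
Round up: n = 27.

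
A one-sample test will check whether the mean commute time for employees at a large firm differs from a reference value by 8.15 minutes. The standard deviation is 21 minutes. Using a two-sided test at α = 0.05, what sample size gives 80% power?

For a one-sample z-test, n = ((z_{α/2} + z_β)·σ/δ)².
z_{α/2} = 1.960 (two-sided α = 0.05); z_β = 0.842 (power 80% → β = 0.2).
n = (2.802 × 21 / 8.15)² = 52.13
Round up: n = 53.

n = 53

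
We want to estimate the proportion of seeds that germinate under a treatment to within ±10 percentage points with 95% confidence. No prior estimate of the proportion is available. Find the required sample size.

97

For a proportion with margin E = 0.1 at 95% confidence, z = 1.960.
With no prior estimate, use p = 0.5, which maximizes p(1−p) at 0.25.
n = 0.25 × (z/E)² = 0.25 × (1.960/0.1)² = 96.04
Round up: n = 97.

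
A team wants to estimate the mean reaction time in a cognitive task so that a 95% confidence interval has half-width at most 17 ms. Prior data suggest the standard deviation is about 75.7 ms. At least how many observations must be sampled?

77

For a mean, the margin of error is E = z·σ/√n, so n = (zσ/E)².
At 95% confidence, z = 1.960.
n = (1.960 × 75.7 / 17)² = 76.17
Round up: n = 77.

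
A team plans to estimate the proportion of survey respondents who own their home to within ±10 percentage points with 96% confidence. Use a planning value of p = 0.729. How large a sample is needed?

For a proportion with margin E = 0.1 at 96% confidence, z = 2.054.
n = p̂(1−p̂)(z/E)² = 0.729 × 0.271 × (2.054/0.1)² = 83.35
Round up: n = 84.

84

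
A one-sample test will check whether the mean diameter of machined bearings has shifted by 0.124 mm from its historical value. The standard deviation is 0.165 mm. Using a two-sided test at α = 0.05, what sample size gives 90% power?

19

For a one-sample z-test, n = ((z_{α/2} + z_β)·σ/δ)².
z_{α/2} = 1.960 (two-sided α = 0.05); z_β = 1.282 (power 90% → β = 0.1).
n = (3.242 × 0.165 / 0.124)² = 18.61
Round up: n = 19.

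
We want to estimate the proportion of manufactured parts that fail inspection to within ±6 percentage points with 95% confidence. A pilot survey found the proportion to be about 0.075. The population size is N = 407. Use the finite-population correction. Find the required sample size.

For a proportion with margin E = 0.06 at 95% confidence, z = 1.960.
n = p̂(1−p̂)(z/E)² = 0.075 × 0.925 × (1.960/0.06)² = 74.03 — call this n₀.
Finite-population correction with N = 407: n = n₀ / (1 + (n₀−1)/N) = 74.03 / 1.179 = 62.79
Round up: n = 63.

n = 63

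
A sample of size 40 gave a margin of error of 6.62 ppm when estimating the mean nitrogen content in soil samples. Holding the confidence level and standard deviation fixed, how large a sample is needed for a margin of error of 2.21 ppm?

359

Margin of error scales as 1/√n, so n₂ = n₁·(E₁/E₂)².
n₂ = 40 × (6.62/2.21)² = 40 × 8.973 = 358.92
Round up: n₂ = 359.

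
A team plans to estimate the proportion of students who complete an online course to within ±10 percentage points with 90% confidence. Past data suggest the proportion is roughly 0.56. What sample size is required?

For a proportion with margin E = 0.1 at 90% confidence, z = 1.645.
n = p̂(1−p̂)(z/E)² = 0.56 × 0.44 × (1.645/0.1)² = 66.68
Round up: n = 67.

67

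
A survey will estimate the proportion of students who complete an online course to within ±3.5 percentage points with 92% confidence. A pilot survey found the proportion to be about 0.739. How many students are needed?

483

For a proportion with margin E = 0.035 at 92% confidence, z = 1.751.
n = p̂(1−p̂)(z/E)² = 0.739 × 0.261 × (1.751/0.035)² = 482.75
Round up: n = 483.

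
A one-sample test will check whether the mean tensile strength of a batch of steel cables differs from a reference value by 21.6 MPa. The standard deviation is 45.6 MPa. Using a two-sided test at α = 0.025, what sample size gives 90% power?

56

For a one-sample z-test, n = ((z_{α/2} + z_β)·σ/δ)².
z_{α/2} = 2.241 (two-sided α = 0.025); z_β = 1.282 (power 90% → β = 0.1).
n = (3.523 × 45.6 / 21.6)² = 55.32
Round up: n = 56.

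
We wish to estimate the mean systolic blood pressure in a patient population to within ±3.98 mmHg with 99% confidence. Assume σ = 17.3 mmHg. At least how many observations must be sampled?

126

For a mean, the margin of error is E = z·σ/√n, so n = (zσ/E)².
At 99% confidence, z = 2.576.
n = (2.576 × 17.3 / 3.98)² = 125.38
Round up: n = 126.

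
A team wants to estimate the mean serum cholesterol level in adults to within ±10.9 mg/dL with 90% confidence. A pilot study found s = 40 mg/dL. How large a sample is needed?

37

For a mean, the margin of error is E = z·σ/√n, so n = (zσ/E)².
At 90% confidence, z = 1.645.
n = (1.645 × 40 / 10.9)² = 36.44
Round up: n = 37.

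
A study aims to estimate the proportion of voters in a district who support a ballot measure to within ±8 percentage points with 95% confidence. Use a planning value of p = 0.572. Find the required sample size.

147

For a proportion with margin E = 0.08 at 95% confidence, z = 1.960.
n = p̂(1−p̂)(z/E)² = 0.572 × 0.428 × (1.960/0.08)² = 146.95
Round up: n = 147.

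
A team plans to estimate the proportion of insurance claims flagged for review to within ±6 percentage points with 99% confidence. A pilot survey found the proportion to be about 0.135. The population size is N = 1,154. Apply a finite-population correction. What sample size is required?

182

For a proportion with margin E = 0.06 at 99% confidence, z = 2.576.
n = p̂(1−p̂)(z/E)² = 0.135 × 0.865 × (2.576/0.06)² = 215.25 — call this n₀.
Finite-population correction with N = 1,154: n = n₀ / (1 + (n₀−1)/N) = 215.25 / 1.186 = 181.49
Round up: n = 182.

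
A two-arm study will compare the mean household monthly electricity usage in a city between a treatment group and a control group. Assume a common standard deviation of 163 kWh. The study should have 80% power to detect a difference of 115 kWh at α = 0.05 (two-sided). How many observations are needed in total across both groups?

For two equal groups, n per group = 2·((z_{α/2} + z_β)·σ/δ)².
z_{α/2} = 1.960; z_β = 0.842 (power 80%).
n = 2 × (2.802 × 163 / 115)² = 2 × 15.77 = 31.54
Round up: n = 32 per group.
Total across both groups: 2 × 32 = 64.

64 total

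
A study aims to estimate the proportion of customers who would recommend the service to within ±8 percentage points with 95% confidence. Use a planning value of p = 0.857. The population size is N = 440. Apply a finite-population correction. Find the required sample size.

64

For a proportion with margin E = 0.08 at 95% confidence, z = 1.960.
n = p̂(1−p̂)(z/E)² = 0.857 × 0.143 × (1.960/0.08)² = 73.56 — call this n₀.
Finite-population correction with N = 440: n = n₀ / (1 + (n₀−1)/N) = 73.56 / 1.165 = 63.14
Round up: n = 64.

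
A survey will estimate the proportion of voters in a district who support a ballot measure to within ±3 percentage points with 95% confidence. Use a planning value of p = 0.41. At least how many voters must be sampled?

For a proportion with margin E = 0.03 at 95% confidence, z = 1.960.
n = p̂(1−p̂)(z/E)² = 0.41 × 0.59 × (1.960/0.03)² = 1032.54
Round up: n = 1033.

1033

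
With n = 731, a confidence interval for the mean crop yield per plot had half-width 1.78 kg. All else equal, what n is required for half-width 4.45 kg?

Margin of error scales as 1/√n, so n₂ = n₁·(E₁/E₂)².
n₂ = 731 × (1.78/4.45)² = 731 × 0.16 = 116.96
Round up: n₂ = 117.

117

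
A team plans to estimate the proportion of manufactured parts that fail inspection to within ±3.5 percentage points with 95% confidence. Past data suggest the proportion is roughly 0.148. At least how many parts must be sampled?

For a proportion with margin E = 0.035 at 95% confidence, z = 1.960.
n = p̂(1−p̂)(z/E)² = 0.148 × 0.852 × (1.960/0.035)² = 395.44
Round up: n = 396.

n = 396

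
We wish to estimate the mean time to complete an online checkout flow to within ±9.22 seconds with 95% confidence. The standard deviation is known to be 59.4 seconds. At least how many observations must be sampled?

n = 160

For a mean, the margin of error is E = z·σ/√n, so n = (zσ/E)².
At 95% confidence, z = 1.960.
n = (1.960 × 59.4 / 9.22)² = 159.45
Round up: n = 160.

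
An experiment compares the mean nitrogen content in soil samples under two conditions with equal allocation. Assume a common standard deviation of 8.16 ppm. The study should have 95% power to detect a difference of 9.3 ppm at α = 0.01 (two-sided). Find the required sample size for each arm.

For two equal groups, n per group = 2·((z_{α/2} + z_β)·σ/δ)².
z_{α/2} = 2.576; z_β = 1.645 (power 95%).
n = 2 × (4.221 × 8.16 / 9.3)² = 2 × 13.72 = 27.44
Round up: n = 28 per group.

28 per group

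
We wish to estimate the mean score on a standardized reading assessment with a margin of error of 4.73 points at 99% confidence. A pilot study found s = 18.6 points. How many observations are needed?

103

For a mean, the margin of error is E = z·σ/√n, so n = (zσ/E)².
At 99% confidence, z = 2.576.
n = (2.576 × 18.6 / 4.73)² = 102.61
Round up: n = 103.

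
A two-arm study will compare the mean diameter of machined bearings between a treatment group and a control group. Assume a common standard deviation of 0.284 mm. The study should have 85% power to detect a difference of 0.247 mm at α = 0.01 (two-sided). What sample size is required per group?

35 per group

For two equal groups, n per group = 2·((z_{α/2} + z_β)·σ/δ)².
z_{α/2} = 2.576; z_β = 1.036 (power 85%).
n = 2 × (3.612 × 0.284 / 0.247)² = 2 × 17.25 = 34.50
Round up: n = 35 per group.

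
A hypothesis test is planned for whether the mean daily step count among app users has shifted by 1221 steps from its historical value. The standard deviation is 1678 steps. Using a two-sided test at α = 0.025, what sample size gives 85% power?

n = 21

For a one-sample z-test, n = ((z_{α/2} + z_β)·σ/δ)².
z_{α/2} = 2.241 (two-sided α = 0.025); z_β = 1.036 (power 85% → β = 0.15).
n = (3.277 × 1678 / 1221)² = 20.28
Round up: n = 21.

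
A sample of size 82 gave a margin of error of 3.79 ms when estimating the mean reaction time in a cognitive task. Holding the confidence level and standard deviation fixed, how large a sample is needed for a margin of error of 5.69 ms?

Margin of error scales as 1/√n, so n₂ = n₁·(E₁/E₂)².
n₂ = 82 × (3.79/5.69)² = 82 × 0.4437 = 36.38
Round up: n₂ = 37.

n = 37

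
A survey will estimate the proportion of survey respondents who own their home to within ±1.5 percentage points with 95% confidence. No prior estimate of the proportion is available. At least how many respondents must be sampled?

For a proportion with margin E = 0.015 at 95% confidence, z = 1.960.
With no prior estimate, use p = 0.5, which maximizes p(1−p) at 0.25.
n = 0.25 × (z/E)² = 0.25 × (1.960/0.015)² = 4268.44
Round up: n = 4269.

n = 4269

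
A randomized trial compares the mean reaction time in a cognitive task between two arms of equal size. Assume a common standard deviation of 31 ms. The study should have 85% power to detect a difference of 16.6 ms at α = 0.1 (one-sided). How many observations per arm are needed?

For two equal groups, n per group = 2·((z_α + z_β)·σ/δ)².
z_α = 1.282; z_β = 1.036 (power 85%).
n = 2 × (2.318 × 31 / 16.6)² = 2 × 18.74 = 37.48
Round up: n = 38 per group.

38 per group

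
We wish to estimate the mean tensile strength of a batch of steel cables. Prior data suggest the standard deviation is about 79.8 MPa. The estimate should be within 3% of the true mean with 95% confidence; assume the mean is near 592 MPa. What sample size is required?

n = 78

For a mean, the margin of error is E = z·σ/√n, so n = (zσ/E)².
At 95% confidence, z = 1.960.
E = 3% of 592 = 17.76 MPa.
n = (1.960 × 79.8 / 17.76)² = 77.56
Round up: n = 78.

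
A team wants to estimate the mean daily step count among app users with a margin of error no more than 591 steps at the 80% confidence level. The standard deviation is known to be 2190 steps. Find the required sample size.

For a mean, the margin of error is E = z·σ/√n, so n = (zσ/E)².
At 80% confidence, z = 1.282.
n = (1.282 × 2190 / 591)² = 22.57
Round up: n = 23.

23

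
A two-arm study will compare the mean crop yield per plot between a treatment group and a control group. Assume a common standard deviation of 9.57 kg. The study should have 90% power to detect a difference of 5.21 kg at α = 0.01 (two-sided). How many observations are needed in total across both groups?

202 total

For two equal groups, n per group = 2·((z_{α/2} + z_β)·σ/δ)².
z_{α/2} = 2.576; z_β = 1.282 (power 90%).
n = 2 × (3.858 × 9.57 / 5.21)² = 2 × 50.22 = 100.44
Round up: n = 101 per group.
Total across both groups: 2 × 101 = 202.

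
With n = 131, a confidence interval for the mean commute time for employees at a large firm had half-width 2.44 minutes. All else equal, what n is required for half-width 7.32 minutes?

15

Margin of error scales as 1/√n, so n₂ = n₁·(E₁/E₂)².
n₂ = 131 × (2.44/7.32)² = 131 × 0.1111 = 14.55
Round up: n₂ = 15.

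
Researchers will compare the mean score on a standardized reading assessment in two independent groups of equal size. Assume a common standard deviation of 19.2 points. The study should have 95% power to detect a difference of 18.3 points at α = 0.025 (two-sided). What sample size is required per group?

34 per group

For two equal groups, n per group = 2·((z_{α/2} + z_β)·σ/δ)².
z_{α/2} = 2.241; z_β = 1.645 (power 95%).
n = 2 × (3.886 × 19.2 / 18.3)² = 2 × 16.62 = 33.24
Round up: n = 34 per group.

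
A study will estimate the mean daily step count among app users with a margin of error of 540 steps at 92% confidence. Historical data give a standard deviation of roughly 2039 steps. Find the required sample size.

44

For a mean, the margin of error is E = z·σ/√n, so n = (zσ/E)².
At 92% confidence, z = 1.751.
n = (1.751 × 2039 / 540)² = 43.71
Round up: n = 44.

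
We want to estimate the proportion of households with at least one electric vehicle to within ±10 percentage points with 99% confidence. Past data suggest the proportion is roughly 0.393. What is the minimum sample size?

159

For a proportion with margin E = 0.1 at 99% confidence, z = 2.576.
n = p̂(1−p̂)(z/E)² = 0.393 × 0.607 × (2.576/0.1)² = 158.30
Round up: n = 159.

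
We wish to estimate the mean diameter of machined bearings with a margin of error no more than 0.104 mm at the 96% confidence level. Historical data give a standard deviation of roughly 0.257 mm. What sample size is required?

For a mean, the margin of error is E = z·σ/√n, so n = (zσ/E)².
At 96% confidence, z = 2.054.
n = (2.054 × 0.257 / 0.104)² = 25.76
Round up: n = 26.

26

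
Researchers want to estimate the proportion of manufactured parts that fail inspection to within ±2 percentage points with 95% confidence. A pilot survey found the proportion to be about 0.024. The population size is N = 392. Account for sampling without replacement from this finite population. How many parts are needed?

144

For a proportion with margin E = 0.02 at 95% confidence, z = 1.960.
n = p̂(1−p̂)(z/E)² = 0.024 × 0.976 × (1.960/0.02)² = 224.96 — call this n₀.
Finite-population correction with N = 392: n = n₀ / (1 + (n₀−1)/N) = 224.96 / 1.571 = 143.20
Round up: n = 144.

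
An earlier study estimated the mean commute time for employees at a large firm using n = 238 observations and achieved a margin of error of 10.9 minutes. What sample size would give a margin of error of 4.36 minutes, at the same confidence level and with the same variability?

n = 1488

Margin of error scales as 1/√n, so n₂ = n₁·(E₁/E₂)².
n₂ = 238 × (10.9/4.36)² = 238 × 6.25 = 1487.50
Round up: n₂ = 1488.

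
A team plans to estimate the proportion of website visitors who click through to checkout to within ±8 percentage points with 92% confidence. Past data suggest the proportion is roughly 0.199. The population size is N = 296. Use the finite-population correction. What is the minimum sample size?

For a proportion with margin E = 0.08 at 92% confidence, z = 1.751.
n = p̂(1−p̂)(z/E)² = 0.199 × 0.801 × (1.751/0.08)² = 76.36 — call this n₀.
Finite-population correction with N = 296: n = n₀ / (1 + (n₀−1)/N) = 76.36 / 1.255 = 60.84
Round up: n = 61.

n = 61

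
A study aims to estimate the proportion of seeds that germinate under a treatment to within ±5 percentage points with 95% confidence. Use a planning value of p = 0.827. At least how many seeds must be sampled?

220

For a proportion with margin E = 0.05 at 95% confidence, z = 1.960.
n = p̂(1−p̂)(z/E)² = 0.827 × 0.173 × (1.960/0.05)² = 219.85
Round up: n = 220.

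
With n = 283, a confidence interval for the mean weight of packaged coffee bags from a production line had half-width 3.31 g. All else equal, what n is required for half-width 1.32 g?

Margin of error scales as 1/√n, so n₂ = n₁·(E₁/E₂)².
n₂ = 283 × (3.31/1.32)² = 283 × 6.288 = 1779.50
Round up: n₂ = 1780.

1780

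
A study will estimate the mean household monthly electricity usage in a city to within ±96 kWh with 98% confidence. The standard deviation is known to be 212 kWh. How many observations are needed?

27

For a mean, the margin of error is E = z·σ/√n, so n = (zσ/E)².
At 98% confidence, z = 2.326.
n = (2.326 × 212 / 96)² = 26.38
Round up: n = 27.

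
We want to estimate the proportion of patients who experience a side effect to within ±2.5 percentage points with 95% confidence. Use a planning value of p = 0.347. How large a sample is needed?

For a proportion with margin E = 0.025 at 95% confidence, z = 1.960.
n = p̂(1−p̂)(z/E)² = 0.347 × 0.653 × (1.960/0.025)² = 1392.76
Round up: n = 1393.

n = 1393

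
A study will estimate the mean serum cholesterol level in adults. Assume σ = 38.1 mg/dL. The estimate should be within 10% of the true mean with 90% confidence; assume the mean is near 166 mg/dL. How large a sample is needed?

15

For a mean, the margin of error is E = z·σ/√n, so n = (zσ/E)².
At 90% confidence, z = 1.645.
E = 10% of 166 = 16.6 mg/dL.
n = (1.645 × 38.1 / 16.6)² = 14.25
Round up: n = 15.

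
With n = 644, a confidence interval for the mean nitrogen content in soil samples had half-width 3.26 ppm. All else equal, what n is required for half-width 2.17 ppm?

Margin of error scales as 1/√n, so n₂ = n₁·(E₁/E₂)².
n₂ = 644 × (3.26/2.17)² = 644 × 2.257 = 1453.51
Round up: n₂ = 1454.

n = 1454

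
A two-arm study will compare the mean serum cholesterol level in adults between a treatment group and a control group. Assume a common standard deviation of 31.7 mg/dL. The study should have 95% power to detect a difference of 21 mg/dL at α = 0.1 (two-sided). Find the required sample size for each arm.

For two equal groups, n per group = 2·((z_{α/2} + z_β)·σ/δ)².
z_{α/2} = 1.645; z_β = 1.645 (power 95%).
n = 2 × (3.290 × 31.7 / 21)² = 2 × 24.66 = 49.32
Round up: n = 50 per group.

50 per group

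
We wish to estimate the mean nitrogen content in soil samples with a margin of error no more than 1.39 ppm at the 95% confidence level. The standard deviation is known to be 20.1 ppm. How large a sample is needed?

For a mean, the margin of error is E = z·σ/√n, so n = (zσ/E)².
At 95% confidence, z = 1.960.
n = (1.960 × 20.1 / 1.39)² = 803.29
Round up: n = 804.

804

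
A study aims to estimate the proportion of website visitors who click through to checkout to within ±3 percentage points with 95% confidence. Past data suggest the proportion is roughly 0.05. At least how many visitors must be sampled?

203

For a proportion with margin E = 0.03 at 95% confidence, z = 1.960.
n = p̂(1−p̂)(z/E)² = 0.05 × 0.95 × (1.960/0.03)² = 202.75
Round up: n = 203.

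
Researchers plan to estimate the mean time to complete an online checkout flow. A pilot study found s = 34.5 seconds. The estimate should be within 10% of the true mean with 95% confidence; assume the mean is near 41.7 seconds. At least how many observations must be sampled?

For a mean, the margin of error is E = z·σ/√n, so n = (zσ/E)².
At 95% confidence, z = 1.960.
E = 10% of 41.7 = 4.17 seconds.
n = (1.960 × 34.5 / 4.17)² = 262.95
Round up: n = 263.

n = 263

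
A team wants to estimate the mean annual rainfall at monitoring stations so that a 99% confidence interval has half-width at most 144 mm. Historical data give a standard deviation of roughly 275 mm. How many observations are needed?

25

For a mean, the margin of error is E = z·σ/√n, so n = (zσ/E)².
At 99% confidence, z = 2.576.
n = (2.576 × 275 / 144)² = 24.20
Round up: n = 25.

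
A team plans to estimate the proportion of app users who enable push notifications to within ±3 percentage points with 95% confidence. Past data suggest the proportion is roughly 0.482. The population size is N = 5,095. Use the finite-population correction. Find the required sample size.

882

For a proportion with margin E = 0.03 at 95% confidence, z = 1.960.
n = p̂(1−p̂)(z/E)² = 0.482 × 0.518 × (1.960/0.03)² = 1065.73 — call this n₀.
Finite-population correction with N = 5,095: n = n₀ / (1 + (n₀−1)/N) = 1065.73 / 1.209 = 881.50
Round up: n = 882.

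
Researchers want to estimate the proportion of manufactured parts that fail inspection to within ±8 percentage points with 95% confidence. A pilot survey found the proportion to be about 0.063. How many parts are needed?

36

For a proportion with margin E = 0.08 at 95% confidence, z = 1.960.
n = p̂(1−p̂)(z/E)² = 0.063 × 0.937 × (1.960/0.08)² = 35.43
Round up: n = 36.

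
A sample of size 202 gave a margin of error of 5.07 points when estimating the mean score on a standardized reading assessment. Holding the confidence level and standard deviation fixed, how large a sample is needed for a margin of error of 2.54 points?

Margin of error scales as 1/√n, so n₂ = n₁·(E₁/E₂)².
n₂ = 202 × (5.07/2.54)² = 202 × 3.984 = 804.77
Round up: n₂ = 805.

805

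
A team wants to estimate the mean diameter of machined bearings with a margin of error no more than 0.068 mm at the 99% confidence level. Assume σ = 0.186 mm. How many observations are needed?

50

For a mean, the margin of error is E = z·σ/√n, so n = (zσ/E)².
At 99% confidence, z = 2.576.
n = (2.576 × 0.186 / 0.068)² = 49.65
Round up: n = 50.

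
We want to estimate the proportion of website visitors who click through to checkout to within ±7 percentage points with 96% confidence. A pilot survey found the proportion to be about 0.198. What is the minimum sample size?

For a proportion with margin E = 0.07 at 96% confidence, z = 2.054.
n = p̂(1−p̂)(z/E)² = 0.198 × 0.802 × (2.054/0.07)² = 136.72
Round up: n = 137.

n = 137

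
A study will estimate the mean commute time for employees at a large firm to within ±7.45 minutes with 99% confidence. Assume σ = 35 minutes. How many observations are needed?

147

For a mean, the margin of error is E = z·σ/√n, so n = (zσ/E)².
At 99% confidence, z = 2.576.
n = (2.576 × 35 / 7.45)² = 146.46
Round up: n = 147.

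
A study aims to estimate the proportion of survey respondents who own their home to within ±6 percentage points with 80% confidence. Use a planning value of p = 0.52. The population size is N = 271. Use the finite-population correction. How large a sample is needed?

For a proportion with margin E = 0.06 at 80% confidence, z = 1.282.
n = p̂(1−p̂)(z/E)² = 0.52 × 0.48 × (1.282/0.06)² = 113.95 — call this n₀.
Finite-population correction with N = 271: n = n₀ / (1 + (n₀−1)/N) = 113.95 / 1.417 = 80.42
Round up: n = 81.

n = 81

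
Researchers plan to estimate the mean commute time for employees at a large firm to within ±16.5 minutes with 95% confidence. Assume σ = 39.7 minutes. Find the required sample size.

For a mean, the margin of error is E = z·σ/√n, so n = (zσ/E)².
At 95% confidence, z = 1.960.
n = (1.960 × 39.7 / 16.5)² = 22.24
Round up: n = 23.

23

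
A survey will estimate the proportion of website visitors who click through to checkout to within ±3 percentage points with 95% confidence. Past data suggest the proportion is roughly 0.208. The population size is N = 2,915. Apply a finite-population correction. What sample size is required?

n = 567

For a proportion with margin E = 0.03 at 95% confidence, z = 1.960.
n = p̂(1−p̂)(z/E)² = 0.208 × 0.792 × (1.960/0.03)² = 703.17 — call this n₀.
Finite-population correction with N = 2,915: n = n₀ / (1 + (n₀−1)/N) = 703.17 / 1.241 = 566.62
Round up: n = 567.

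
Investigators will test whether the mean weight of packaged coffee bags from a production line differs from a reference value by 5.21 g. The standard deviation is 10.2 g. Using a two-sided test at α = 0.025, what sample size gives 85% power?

42

For a one-sample z-test, n = ((z_{α/2} + z_β)·σ/δ)².
z_{α/2} = 2.241 (two-sided α = 0.025); z_β = 1.036 (power 85% → β = 0.15).
n = (3.277 × 10.2 / 5.21)² = 41.16
Round up: n = 42.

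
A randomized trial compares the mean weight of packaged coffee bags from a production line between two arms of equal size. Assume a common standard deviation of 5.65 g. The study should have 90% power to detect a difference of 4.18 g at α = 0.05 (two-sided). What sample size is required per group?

For two equal groups, n per group = 2·((z_{α/2} + z_β)·σ/δ)².
z_{α/2} = 1.960; z_β = 1.282 (power 90%).
n = 2 × (3.242 × 5.65 / 4.18)² = 2 × 19.20 = 38.40
Round up: n = 39 per group.

39 per group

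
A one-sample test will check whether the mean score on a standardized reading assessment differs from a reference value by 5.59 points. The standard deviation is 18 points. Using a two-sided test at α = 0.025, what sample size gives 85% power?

112

For a one-sample z-test, n = ((z_{α/2} + z_β)·σ/δ)².
z_{α/2} = 2.241 (two-sided α = 0.025); z_β = 1.036 (power 85% → β = 0.15).
n = (3.277 × 18 / 5.59)² = 111.35
Round up: n = 112.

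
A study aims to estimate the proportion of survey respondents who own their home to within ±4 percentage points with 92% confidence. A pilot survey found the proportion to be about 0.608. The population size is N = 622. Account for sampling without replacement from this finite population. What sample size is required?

For a proportion with margin E = 0.04 at 92% confidence, z = 1.751.
n = p̂(1−p̂)(z/E)² = 0.608 × 0.392 × (1.751/0.04)² = 456.71 — call this n₀.
Finite-population correction with N = 622: n = n₀ / (1 + (n₀−1)/N) = 456.71 / 1.733 = 263.54
Round up: n = 264.

n = 264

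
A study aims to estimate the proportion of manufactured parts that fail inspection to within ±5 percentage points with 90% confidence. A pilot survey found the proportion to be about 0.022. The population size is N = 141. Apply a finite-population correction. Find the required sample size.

For a proportion with margin E = 0.05 at 90% confidence, z = 1.645.
n = p̂(1−p̂)(z/E)² = 0.022 × 0.978 × (1.645/0.05)² = 23.29 — call this n₀.
Finite-population correction with N = 141: n = n₀ / (1 + (n₀−1)/N) = 23.29 / 1.158 = 20.11
Round up: n = 21.

21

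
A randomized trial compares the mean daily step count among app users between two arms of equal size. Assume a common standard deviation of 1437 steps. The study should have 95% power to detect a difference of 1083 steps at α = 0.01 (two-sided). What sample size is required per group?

63 per group

For two equal groups, n per group = 2·((z_{α/2} + z_β)·σ/δ)².
z_{α/2} = 2.576; z_β = 1.645 (power 95%).
n = 2 × (4.221 × 1437 / 1083)² = 2 × 31.37 = 62.74
Round up: n = 63 per group.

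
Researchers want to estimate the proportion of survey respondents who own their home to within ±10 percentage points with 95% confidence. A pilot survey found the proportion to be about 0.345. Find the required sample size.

For a proportion with margin E = 0.1 at 95% confidence, z = 1.960.
n = p̂(1−p̂)(z/E)² = 0.345 × 0.655 × (1.960/0.1)² = 86.81
Round up: n = 87.

n = 87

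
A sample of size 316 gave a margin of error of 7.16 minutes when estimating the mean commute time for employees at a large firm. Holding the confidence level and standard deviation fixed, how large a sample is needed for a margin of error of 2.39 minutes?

Margin of error scales as 1/√n, so n₂ = n₁·(E₁/E₂)².
n₂ = 316 × (7.16/2.39)² = 316 × 8.975 = 2836.10
Round up: n₂ = 2837.

2837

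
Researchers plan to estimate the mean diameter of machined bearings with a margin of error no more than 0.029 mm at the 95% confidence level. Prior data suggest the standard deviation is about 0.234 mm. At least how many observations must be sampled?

n = 251

For a mean, the margin of error is E = z·σ/√n, so n = (zσ/E)².
At 95% confidence, z = 1.960.
n = (1.960 × 0.234 / 0.029)² = 250.12
Round up: n = 251.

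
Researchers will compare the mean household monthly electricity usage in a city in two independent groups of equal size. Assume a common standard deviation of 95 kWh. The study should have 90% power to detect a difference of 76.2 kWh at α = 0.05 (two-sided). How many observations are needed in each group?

33 per group

For two equal groups, n per group = 2·((z_{α/2} + z_β)·σ/δ)².
z_{α/2} = 1.960; z_β = 1.282 (power 90%).
n = 2 × (3.242 × 95 / 76.2)² = 2 × 16.34 = 32.68
Round up: n = 33 per group.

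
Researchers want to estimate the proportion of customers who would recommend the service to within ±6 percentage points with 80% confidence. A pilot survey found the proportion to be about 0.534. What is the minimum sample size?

n = 114

For a proportion with margin E = 0.06 at 80% confidence, z = 1.282.
n = p̂(1−p̂)(z/E)² = 0.534 × 0.466 × (1.282/0.06)² = 113.61
Round up: n = 114.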